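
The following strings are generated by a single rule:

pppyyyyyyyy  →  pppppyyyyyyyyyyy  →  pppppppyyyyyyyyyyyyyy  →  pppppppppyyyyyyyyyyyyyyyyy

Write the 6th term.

pppppppppppppyyyyyyyyyyyyyyyyyyyyyyy

Each string has the form p^{2n-1} y^{3n+2}, where the shown terms are n = 2, 3, 4, 5.
At n = 7 the blocks have lengths 13, 23.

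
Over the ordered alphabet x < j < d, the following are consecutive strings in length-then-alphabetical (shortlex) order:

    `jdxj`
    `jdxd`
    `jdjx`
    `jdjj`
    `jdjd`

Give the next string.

The successor of jdjd increments the rightmost position that isn't already d and resets every position after it to x.

jddx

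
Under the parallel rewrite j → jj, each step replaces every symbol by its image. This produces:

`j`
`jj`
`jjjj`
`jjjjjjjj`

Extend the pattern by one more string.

jjjjjjjjjjjjjjjj

Apply φ to jjjjjjjj symbol by symbol: j→jj, j→jj, j→jj, j→jj, j→jj, j→jj, j→jj, j→jj; joined: jj jj jj jj jj jj jj jj.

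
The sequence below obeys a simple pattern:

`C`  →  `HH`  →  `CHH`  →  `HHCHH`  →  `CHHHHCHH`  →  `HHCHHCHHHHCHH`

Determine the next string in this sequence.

CHHHHCHHHHCHHCHHHHCHH

Each term (from the third on) is the two preceding terms concatenated in order: term 3 = C·HH = CHH.
So term 7 is CHHHHCHH·HHCHHCHHHHCHH.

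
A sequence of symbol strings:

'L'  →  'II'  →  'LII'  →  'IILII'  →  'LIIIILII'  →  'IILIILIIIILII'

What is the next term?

LIIIILIIIILIILIIIILII

Each term (from the third on) is the two preceding terms concatenated in order: term 3 = L·II = LII.
Continuing: LIIIILII · IILIILIIIILII gives term 7.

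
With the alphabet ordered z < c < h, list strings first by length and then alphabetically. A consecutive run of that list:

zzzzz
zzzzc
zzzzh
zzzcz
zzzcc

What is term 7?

zzzhz

Advancing 2 positions from zzzcc through zzzcc → zzzch reaches term 7.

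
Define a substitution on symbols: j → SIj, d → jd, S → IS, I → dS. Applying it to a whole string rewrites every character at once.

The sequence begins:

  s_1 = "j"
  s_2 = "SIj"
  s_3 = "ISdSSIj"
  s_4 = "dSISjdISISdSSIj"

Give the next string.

Rewriting the 15 symbols of dSISjdISISdSSIj one by one yields jd IS dS IS SIj jd dS IS dS IS jd IS IS dS SIj; concatenated:

jdISdSISSIjjddSISdSISjdISISdSSIj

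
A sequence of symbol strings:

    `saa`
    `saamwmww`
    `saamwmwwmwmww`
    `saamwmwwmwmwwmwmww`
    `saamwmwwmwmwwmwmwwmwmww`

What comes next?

The strings grow by a fixed suffix mwmww each time.
So the next term is saamwmwwmwmwwmwmwwmwmww·mwmww.

saamwmwwmwmwwmwmwwmwmwwmwmww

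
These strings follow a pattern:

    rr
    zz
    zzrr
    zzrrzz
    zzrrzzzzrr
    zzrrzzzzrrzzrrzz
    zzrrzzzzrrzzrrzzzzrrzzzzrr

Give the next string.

Each term (from the third on) is the previous term followed by the one before it: term 3 = zz·rr = zzrr.
Continuing: zzrrzzzzrrzzrrzzzzrrzzzzrr · zzrrzzzzrrzzrrzz gives term 8.

zzrrzzzzrrzzrrzzzzrrzzzzrrzzrrzzzzrrzzrrzz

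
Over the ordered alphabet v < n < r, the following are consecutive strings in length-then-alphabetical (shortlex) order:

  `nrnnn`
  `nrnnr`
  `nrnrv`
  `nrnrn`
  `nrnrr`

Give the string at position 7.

Continuing the enumeration 2 steps past nrnrr: nrnrr → nrrvv → (answer).

nrrvn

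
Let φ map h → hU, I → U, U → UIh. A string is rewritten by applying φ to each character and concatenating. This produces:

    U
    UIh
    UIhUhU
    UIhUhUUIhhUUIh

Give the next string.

Rewriting the 14 symbols of UIhUhUUIhhUUIh one by one yields UIh U hU UIh hU UIh UIh U hU hU UIh UIh U hU; concatenated:

UIhUhUUIhhUUIhUIhUhUhUUIhUIhUhU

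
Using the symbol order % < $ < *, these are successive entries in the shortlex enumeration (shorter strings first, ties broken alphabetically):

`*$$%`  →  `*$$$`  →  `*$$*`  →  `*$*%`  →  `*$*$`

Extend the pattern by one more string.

Find the rightmost character of *$*$ below *, bump it to the next letter, and reset everything to its right to %.

*$**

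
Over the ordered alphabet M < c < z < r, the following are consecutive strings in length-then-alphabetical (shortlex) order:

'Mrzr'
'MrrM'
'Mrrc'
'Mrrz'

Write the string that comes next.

Mrrr

Find the rightmost character of Mrrz below r, bump it to the next letter, and reset everything to its right to M.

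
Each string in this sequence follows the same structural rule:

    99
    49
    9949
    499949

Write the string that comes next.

9949499949

From term 3 onward, concatenate the second-to-last term with the last: 99·49 = 9949, 49·9949 = 499949, …
The next term joins 9949 and 499949.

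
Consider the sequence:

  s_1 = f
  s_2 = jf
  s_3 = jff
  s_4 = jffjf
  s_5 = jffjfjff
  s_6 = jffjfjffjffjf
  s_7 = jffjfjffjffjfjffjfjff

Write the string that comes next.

jffjfjffjffjfjffjfjffjffjfjffjffjf

Each term (from the third on) is the previous term followed by the one before it: term 3 = jf·f = jff.
The next term joins jffjfjffjffjfjffjfjff and jffjfjffjffjf.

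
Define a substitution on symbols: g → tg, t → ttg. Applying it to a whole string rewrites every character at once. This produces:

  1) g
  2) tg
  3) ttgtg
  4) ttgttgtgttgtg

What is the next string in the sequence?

Rewriting the 13 symbols of ttgttgtgttgtg one by one yields ttg ttg tg ttg ttg tg ttg tg ttg ttg tg ttg tg; concatenated:

ttgttgtgttgttgtgttgtgttgttgtgttgtg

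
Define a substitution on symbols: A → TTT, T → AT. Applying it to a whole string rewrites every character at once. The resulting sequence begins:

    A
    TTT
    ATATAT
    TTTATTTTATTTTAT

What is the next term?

ATATATTTTATATATATTTTATATATATTTTAT

φ(TTTATTTTATTTTAT) expands symbol-by-symbol to AT AT AT TTT AT AT AT AT TTT AT AT AT AT TTT AT; joining the 15 pieces gives the next term.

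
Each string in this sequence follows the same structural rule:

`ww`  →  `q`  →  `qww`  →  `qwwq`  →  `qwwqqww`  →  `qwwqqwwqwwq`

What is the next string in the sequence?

qwwqqwwqwwqqwwqqww

This is a Fibonacci-style word recurrence s(k) = s(k−1)·s(k−2): e.g. q·ww = qww.
So term 7 is qwwqqwwqwwq·qwwqqww.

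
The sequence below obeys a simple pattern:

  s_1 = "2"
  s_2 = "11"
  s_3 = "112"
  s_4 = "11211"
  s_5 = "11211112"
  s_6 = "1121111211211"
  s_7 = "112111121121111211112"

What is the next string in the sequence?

1121111211211112111121121111211211

This is a Fibonacci-style word recurrence s(k) = s(k−1)·s(k−2): e.g. 11·2 = 112.
So term 8 is 112111121121111211112·1121111211211.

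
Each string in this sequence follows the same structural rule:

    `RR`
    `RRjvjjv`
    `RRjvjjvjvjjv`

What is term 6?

RRjvjjvjvjjvjvjjvjvjjvjvjjv

Every step adds jvjjv to the end: s(k+1) = s(k)·jvjjv.
From RRjvjjvjvjjv, 3 further steps: RRjvjjvjvjjv → RRjvjjvjvjjvjvjjv → RRjvjjvjvjjvjvjjvjvjjv → (answer).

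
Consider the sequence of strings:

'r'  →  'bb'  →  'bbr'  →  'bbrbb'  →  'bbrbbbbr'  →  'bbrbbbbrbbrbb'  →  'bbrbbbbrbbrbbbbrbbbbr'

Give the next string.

This is a Fibonacci-style word recurrence s(k) = s(k−1)·s(k−2): e.g. bb·r = bbr.
So term 8 is bbrbbbbrbbrbbbbrbbbbr·bbrbbbbrbbrbb.

bbrbbbbrbbrbbbbrbbbbrbbrbbbbrbbrbb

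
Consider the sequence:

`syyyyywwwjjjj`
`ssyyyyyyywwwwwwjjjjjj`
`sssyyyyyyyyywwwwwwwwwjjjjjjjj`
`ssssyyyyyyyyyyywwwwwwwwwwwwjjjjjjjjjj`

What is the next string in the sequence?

sssssyyyyyyyyyyyyywwwwwwwwwwwwwwwjjjjjjjjjjjj

The n-th term is n s's then 2n+3 y's then 3n w's then 2n+2 j's (n = 1, 2, …).
At n = 5 the blocks have lengths 5, 13, 15, 12.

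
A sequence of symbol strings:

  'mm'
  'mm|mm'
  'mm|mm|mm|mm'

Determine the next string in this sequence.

mm|mm|mm|mm|mm|mm|mm|mm

Every step duplicates the string with '|' between the halves.
One more doubling of mm|mm|mm|mm gives the answer.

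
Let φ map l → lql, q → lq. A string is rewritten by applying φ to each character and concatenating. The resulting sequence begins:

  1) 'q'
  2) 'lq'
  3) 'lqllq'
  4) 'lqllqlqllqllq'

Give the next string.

φ(lqllqlqllqllq) expands symbol-by-symbol to lql lq lql lql lq lql lq lql lql lq lql lql lq; joining the 13 pieces gives the next term.

lqllqlqllqllqlqllqlqllqllqlqllqllq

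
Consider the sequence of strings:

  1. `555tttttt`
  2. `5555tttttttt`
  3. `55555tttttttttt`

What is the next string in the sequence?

555555tttttttttttt

Term n consists of n 5's, followed by 2n t's, where the shown terms are n = 3, 4, 5.
At n = 6 the blocks have lengths 6, 12.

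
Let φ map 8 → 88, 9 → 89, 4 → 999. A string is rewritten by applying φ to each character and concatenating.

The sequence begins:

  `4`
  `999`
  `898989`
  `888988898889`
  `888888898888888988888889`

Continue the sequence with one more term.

888888888888888988888888888888898888888888888889

Replace each of the 24 characters of 888888898888888988888889 in place — 88 88 88 88 88 88 88 89 88 88 88 88 88 88 88 89 88 88 88 88 88 88 88 89 — and concatenate.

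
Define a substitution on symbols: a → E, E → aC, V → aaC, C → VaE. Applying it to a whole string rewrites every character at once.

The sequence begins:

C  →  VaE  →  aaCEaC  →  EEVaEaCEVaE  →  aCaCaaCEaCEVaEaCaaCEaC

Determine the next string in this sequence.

Rewriting the 22 symbols of aCaCaaCEaCEVaEaCaaCEaC one by one yields E VaE E VaE E E VaE aC E VaE aC aaC E aC E VaE E E VaE aC E VaE; concatenated:

EVaEEVaEEEVaEaCEVaEaCaaCEaCEVaEEEVaEaCEVaE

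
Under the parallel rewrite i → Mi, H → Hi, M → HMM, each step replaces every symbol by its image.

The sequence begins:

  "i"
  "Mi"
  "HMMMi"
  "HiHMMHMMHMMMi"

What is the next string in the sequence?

φ(HiHMMHMMHMMMi) expands symbol-by-symbol to Hi Mi Hi HMM HMM Hi HMM HMM Hi HMM HMM HMM Mi; joining the 13 pieces gives the next term.

HiMiHiHMMHMMHiHMMHMMHiHMMHMMHMMMi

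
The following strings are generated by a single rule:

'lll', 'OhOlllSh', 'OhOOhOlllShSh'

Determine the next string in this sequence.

OhOOhOOhOlllShShSh

Every step adds OhO to the front and Sh to the end of the previous string.
So the next term is OhO·OhOOhOlllShSh·Sh.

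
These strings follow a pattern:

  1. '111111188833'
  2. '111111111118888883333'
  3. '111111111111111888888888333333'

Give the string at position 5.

111111111111111111111118888888888888883333333333

Each string has the form 1^{4n+3} 8^{3n} 3^{2n} (n = 1, 2, …).
For term 5, n = 5, so the run lengths are 23, 15, 10.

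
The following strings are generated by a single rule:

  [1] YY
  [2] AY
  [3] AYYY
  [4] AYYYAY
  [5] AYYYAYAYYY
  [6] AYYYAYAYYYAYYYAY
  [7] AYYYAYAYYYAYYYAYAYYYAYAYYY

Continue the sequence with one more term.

AYYYAYAYYYAYYYAYAYYYAYAYYYAYYYAYAYYYAYYYAY

This is a Fibonacci-style word recurrence s(k) = s(k−1)·s(k−2): e.g. AY·YY = AYYY.
Continuing: AYYYAYAYYYAYYYAYAYYYAYAYYY · AYYYAYAYYYAYYYAY gives term 8.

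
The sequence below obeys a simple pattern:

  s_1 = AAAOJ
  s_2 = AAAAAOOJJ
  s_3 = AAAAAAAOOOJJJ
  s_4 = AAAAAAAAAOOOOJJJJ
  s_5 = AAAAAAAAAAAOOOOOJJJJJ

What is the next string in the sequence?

AAAAAAAAAAAAAOOOOOOJJJJJJ

The n-th term is 2n+1 A's then n O's then n J's (n = 1, 2, …).
At n = 6 the blocks have lengths 13, 6, 6.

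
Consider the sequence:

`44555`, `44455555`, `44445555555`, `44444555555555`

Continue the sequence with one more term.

44444455555555555

The n-th term is n+1 4's then 2n+1 5's (n = 1, 2, …).
At n = 5 the blocks have lengths 6, 11.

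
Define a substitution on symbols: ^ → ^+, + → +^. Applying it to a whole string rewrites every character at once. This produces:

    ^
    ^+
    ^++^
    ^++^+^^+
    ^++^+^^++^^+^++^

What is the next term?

Replace each of the 16 characters of ^++^+^^++^^+^++^ in place — ^+ +^ +^ ^+ +^ ^+ ^+ +^ +^ ^+ ^+ +^ ^+ +^ +^ ^+ — and concatenate.

^++^+^^++^^+^++^+^^+^++^^++^+^^+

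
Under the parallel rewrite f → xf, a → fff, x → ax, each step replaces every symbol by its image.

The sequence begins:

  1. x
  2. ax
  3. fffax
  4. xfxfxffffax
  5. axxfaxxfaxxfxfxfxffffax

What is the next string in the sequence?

fffaxaxxffffaxaxxffffaxaxxfaxxfaxxfaxxfxfxfxffffax

Replace each of the 23 characters of axxfaxxfaxxfxfxfxffffax in place — fff ax ax xf fff ax ax xf fff ax ax xf ax xf ax xf ax xf xf xf xf fff ax — and concatenate.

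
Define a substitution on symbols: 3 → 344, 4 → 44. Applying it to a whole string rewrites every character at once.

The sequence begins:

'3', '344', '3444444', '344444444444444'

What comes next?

φ(344444444444444) expands symbol-by-symbol to 344 44 44 44 44 44 44 44 44 44 44 44 44 44 44; joining the 15 pieces gives the next term.

3444444444444444444444444444444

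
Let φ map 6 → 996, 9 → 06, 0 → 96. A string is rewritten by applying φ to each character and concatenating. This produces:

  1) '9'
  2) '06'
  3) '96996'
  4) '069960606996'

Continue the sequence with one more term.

Rewriting each symbol of 069960606996: 0→96, 6→996, 9→06, 9→06, 6→996, 0→96, 6→996, 0→96, 6→996, 9→06, 9→06, 6→996, which concatenates to 96 996 06 06 996 96 996 96 996 06 06 996.

96996060699696996969960606996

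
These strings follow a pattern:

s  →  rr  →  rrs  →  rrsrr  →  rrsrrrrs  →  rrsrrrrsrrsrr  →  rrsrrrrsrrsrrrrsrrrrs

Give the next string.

rrsrrrrsrrsrrrrsrrrrsrrsrrrrsrrsrr

Each term (from the third on) is the previous term followed by the one before it: term 3 = rr·s = rrs.
The next term joins rrsrrrrsrrsrrrrsrrrrs and rrsrrrrsrrsrr.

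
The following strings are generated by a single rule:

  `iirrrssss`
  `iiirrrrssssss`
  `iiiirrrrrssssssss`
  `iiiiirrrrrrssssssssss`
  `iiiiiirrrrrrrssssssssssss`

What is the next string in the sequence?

The n-th term is n i's then n+1 r's then 2n s's, where the shown terms are n = 2, 3, 4, 5, 6.
Setting n = 7 gives 7, 8, 14 characters in each block.

iiiiiiirrrrrrrrssssssssssssss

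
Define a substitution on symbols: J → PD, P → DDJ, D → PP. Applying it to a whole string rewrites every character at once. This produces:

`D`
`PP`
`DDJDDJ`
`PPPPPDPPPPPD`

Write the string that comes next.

Rewriting each symbol of PPPPPDPPPPPD: P→DDJ, P→DDJ, P→DDJ, P→DDJ, P→DDJ, D→PP, P→DDJ, P→DDJ, P→DDJ, P→DDJ, P→DDJ, D→PP, which concatenates to DDJ DDJ DDJ DDJ DDJ PP DDJ DDJ DDJ DDJ DDJ PP.

DDJDDJDDJDDJDDJPPDDJDDJDDJDDJDDJPP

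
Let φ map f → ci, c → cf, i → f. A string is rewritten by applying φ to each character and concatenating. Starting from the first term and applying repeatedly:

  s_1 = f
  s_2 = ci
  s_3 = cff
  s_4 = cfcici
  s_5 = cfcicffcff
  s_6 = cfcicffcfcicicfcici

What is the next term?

Replace each of the 19 characters of cfcicffcfcicicfcici in place — cf ci cf f cf ci ci cf ci cf f cf f cf ci cf f cf f — and concatenate.

cfcicffcfcicicfcicffcffcfcicffcff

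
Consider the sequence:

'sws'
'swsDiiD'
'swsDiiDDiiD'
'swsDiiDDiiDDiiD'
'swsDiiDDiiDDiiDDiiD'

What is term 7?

Every step adds DiiD to the end: s(k+1) = s(k)·DiiD.
From swsDiiDDiiDDiiDDiiD, 2 further steps: swsDiiDDiiDDiiDDiiD → swsDiiDDiiDDiiDDiiDDiiD → (answer).

swsDiiDDiiDDiiDDiiDDiiDDiiD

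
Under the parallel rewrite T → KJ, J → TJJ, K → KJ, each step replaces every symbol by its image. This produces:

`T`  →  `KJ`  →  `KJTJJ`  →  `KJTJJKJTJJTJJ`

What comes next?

Rewriting the 13 symbols of KJTJJKJTJJTJJ one by one yields KJ TJJ KJ TJJ TJJ KJ TJJ KJ TJJ TJJ KJ TJJ TJJ; concatenated:

KJTJJKJTJJTJJKJTJJKJTJJTJJKJTJJTJJ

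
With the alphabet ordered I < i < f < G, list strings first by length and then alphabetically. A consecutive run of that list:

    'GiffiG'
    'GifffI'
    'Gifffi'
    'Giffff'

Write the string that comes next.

Treat Giffff as a base-4 numeral over the given alphabet and add one, carrying through any trailing G's.

GifffG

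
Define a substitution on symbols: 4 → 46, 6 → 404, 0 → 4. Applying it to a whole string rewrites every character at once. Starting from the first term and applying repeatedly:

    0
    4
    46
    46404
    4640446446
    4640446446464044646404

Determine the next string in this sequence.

Rewriting the 22 symbols of 4640446446464044646404 one by one yields 46 404 46 4 46 46 404 46 46 404 46 404 46 4 46 46 404 46 404 46 4 46; concatenated:

46404464464640446464044640446446464044640446446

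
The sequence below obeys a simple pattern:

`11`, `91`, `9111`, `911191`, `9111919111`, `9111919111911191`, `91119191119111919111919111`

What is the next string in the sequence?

911191911191119191119191119111919111911191

From term 3 onward, concatenate the last term with the second-to-last: 91·11 = 9111, 9111·91 = 911191, …
The next term joins 91119191119111919111919111 and 9111919111911191.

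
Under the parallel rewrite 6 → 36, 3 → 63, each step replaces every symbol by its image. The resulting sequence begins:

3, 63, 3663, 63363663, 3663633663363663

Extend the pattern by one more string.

63363663366363363663633663363663

φ(3663633663363663) expands symbol-by-symbol to 63 36 36 63 36 63 63 36 36 63 63 36 63 36 36 63; joining the 16 pieces gives the next term.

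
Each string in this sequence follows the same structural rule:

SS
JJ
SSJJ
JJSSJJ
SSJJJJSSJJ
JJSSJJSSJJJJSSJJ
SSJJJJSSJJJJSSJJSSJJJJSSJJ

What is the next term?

JJSSJJSSJJJJSSJJSSJJJJSSJJJJSSJJSSJJJJSSJJ

This is a Fibonacci-style word recurrence s(k) = s(k−2)·s(k−1): e.g. SS·JJ = SSJJ.
Continuing: JJSSJJSSJJJJSSJJ · SSJJJJSSJJJJSSJJSSJJJJSSJJ gives term 8.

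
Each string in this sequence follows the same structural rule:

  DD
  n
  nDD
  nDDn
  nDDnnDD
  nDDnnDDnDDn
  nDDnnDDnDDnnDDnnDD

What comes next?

nDDnnDDnDDnnDDnnDDnDDnnDDnDDn

Each term (from the third on) is the previous term followed by the one before it: term 3 = n·DD = nDD.
So term 8 is nDDnnDDnDDnnDDnnDD·nDDnnDDnDDn.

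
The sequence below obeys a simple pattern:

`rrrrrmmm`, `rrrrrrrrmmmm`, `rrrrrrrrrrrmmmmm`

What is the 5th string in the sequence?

rrrrrrrrrrrrrrrrrmmmmmmm

Term n consists of 3n-1 r's, followed by n+1 m's, where the shown terms are n = 2, 3, 4.
For term 5, n = 6, so the run lengths are 17, 7.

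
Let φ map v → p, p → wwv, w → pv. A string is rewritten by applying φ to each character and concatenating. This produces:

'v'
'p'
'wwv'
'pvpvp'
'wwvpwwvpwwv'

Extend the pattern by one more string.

Expanding wwvpwwvpwwv: w→pv, w→pv, v→p, p→wwv, w→pv, w→pv, v→p, p→wwv, w→pv, w→pv, v→p. Concatenated: pv pv p wwv pv pv p wwv pv pv p.

pvpvpwwvpvpvpwwvpvpvp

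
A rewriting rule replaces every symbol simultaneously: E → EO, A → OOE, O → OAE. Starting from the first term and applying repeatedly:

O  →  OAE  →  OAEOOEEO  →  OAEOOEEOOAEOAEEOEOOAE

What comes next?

OAEOOEEOOAEOAEEOEOOAEOAEOOEEOOAEOOEEOEOOAEEOOAEOAEOOEEO

Applying the rule to each of the 21 symbols of OAEOOEEOOAEOAEEOEOOAE gives the pieces OAE OOE EO OAE OAE EO EO OAE OAE OOE EO OAE OOE EO EO OAE EO OAE OAE OOE EO, which concatenate to the answer.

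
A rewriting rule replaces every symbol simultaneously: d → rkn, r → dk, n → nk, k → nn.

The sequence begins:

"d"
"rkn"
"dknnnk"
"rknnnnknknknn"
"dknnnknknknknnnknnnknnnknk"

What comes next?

rknnnnknknknnnknnnknnnknnnknknknnnknknknnnknknknnnknn

φ(dknnnknknknknnnknnnknnnknk) expands symbol-by-symbol to rkn nn nk nk nk nn nk nn nk nn nk nn nk nk nk nn nk nk nk nn nk nk nk nn nk nn; joining the 26 pieces gives the next term.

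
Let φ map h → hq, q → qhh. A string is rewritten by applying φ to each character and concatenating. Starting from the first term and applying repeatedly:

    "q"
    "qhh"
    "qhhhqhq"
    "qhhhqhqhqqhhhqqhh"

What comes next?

Applying the rule to each of the 17 symbols of qhhhqhqhqqhhhqqhh gives the pieces qhh hq hq hq qhh hq qhh hq qhh qhh hq hq hq qhh qhh hq hq, which concatenate to the answer.

qhhhqhqhqqhhhqqhhhqqhhqhhhqhqhqqhhqhhhqhq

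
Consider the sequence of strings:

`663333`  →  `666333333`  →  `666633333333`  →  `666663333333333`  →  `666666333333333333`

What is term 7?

Term n consists of n 6's, followed by 2n 3's, where the shown terms are n = 2, 3, 4, 5, 6.
At n = 8 the blocks have lengths 8, 16.

666666663333333333333333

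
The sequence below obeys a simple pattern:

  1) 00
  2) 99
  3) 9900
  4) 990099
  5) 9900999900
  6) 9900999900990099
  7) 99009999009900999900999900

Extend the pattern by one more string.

990099990099009999009999009900999900990099

From term 3 onward, concatenate the last term with the second-to-last: 99·00 = 9900, 9900·99 = 990099, …
Continuing: 99009999009900999900999900 · 9900999900990099 gives term 8.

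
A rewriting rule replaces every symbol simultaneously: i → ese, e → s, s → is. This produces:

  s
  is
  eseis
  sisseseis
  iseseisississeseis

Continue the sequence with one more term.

eseississeseiseseisiseseisississeseis

Applying the rule to each of the 18 symbols of iseseisississeseis gives the pieces ese is s is s ese is ese is is ese is is s is s ese is, which concatenate to the answer.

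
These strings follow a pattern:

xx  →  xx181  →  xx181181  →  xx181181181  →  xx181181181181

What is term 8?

xx181181181181181181181

Each term is the previous one with 181 appended.
From xx181181181181, 3 further steps: xx181181181181 → xx181181181181181 → xx181181181181181181 → (answer).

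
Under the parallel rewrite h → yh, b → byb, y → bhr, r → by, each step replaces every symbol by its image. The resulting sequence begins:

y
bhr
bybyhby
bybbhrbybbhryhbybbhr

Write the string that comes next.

Rewriting the 20 symbols of bybbhrbybbhryhbybbhr one by one yields byb bhr byb byb yh by byb bhr byb byb yh by bhr yh byb bhr byb byb yh by; concatenated:

bybbhrbybbybyhbybybbhrbybbybyhbybhryhbybbhrbybbybyhby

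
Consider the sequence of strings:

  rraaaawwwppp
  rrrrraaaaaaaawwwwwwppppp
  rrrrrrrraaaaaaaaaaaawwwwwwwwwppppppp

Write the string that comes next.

rrrrrrrrrrraaaaaaaaaaaaaaaawwwwwwwwwwwwppppppppp

Each string has the form r^{3n-1} a^{4n} w^{3n} p^{2n+1} (n = 1, 2, …).
For the next term, n = 4, so the run lengths are 11, 16, 12, 9.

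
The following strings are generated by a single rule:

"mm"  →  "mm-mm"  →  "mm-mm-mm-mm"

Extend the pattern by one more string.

mm-mm-mm-mm-mm-mm-mm-mm

Every step duplicates the string with '-' between the halves.
One more doubling of mm-mm-mm-mm gives the answer.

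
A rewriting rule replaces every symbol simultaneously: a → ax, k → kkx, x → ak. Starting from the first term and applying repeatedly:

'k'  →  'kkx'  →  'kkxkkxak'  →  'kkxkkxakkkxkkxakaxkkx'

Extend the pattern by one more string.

Rewriting the 21 symbols of kkxkkxakkkxkkxakaxkkx one by one yields kkx kkx ak kkx kkx ak ax kkx kkx kkx ak kkx kkx ak ax kkx ax ak kkx kkx ak; concatenated:

kkxkkxakkkxkkxakaxkkxkkxkkxakkkxkkxakaxkkxaxakkkxkkxak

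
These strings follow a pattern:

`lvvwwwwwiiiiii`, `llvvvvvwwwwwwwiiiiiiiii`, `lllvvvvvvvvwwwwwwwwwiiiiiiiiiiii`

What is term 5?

Reading off run lengths: l runs 1, 2, 3; v runs 2, 5, 8; w runs 5, 7, 9; i runs 6, 9, 12 — each is linear in n (n = 1, 2, …).
Setting n = 5 gives 5, 14, 13, 18 characters in each block.

lllllvvvvvvvvvvvvvvwwwwwwwwwwwwwiiiiiiiiiiiiiiiiii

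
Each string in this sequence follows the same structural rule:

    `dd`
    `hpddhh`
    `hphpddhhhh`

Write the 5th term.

hphphphpddhhhhhhhh

Every step adds hp to the front and hh to the end of the previous string.
From hphpddhhhh, 2 further steps: hphpddhhhh → hphphpddhhhhhh → (answer).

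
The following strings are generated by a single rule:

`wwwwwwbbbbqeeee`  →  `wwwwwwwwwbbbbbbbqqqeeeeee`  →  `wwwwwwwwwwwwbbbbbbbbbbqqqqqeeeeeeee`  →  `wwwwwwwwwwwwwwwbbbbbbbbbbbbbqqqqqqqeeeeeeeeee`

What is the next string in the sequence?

Term n consists of 3n+3 w's, followed by 3n+1 b's, followed by 2n-1 q's, followed by 2n+2 e's (n = 1, 2, …).
For the next term, n = 5, so the run lengths are 18, 16, 9, 12.

wwwwwwwwwwwwwwwwwwbbbbbbbbbbbbbbbbqqqqqqqqqeeeeeeeeeeee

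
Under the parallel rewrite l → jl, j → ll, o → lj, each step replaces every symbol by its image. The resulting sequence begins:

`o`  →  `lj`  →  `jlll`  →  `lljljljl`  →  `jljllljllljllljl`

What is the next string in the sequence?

lljllljljljllljljljllljljljllljl

φ(jljllljllljllljl) expands symbol-by-symbol to ll jl ll jl jl jl ll jl jl jl ll jl jl jl ll jl; joining the 16 pieces gives the next term.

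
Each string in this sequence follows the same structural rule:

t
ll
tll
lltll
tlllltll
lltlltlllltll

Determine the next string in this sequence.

tlllltlllltlltlllltll

From term 3 onward, concatenate the second-to-last term with the last: t·ll = tll, ll·tll = lltll, …
The next term joins tlllltll and lltlltlllltll.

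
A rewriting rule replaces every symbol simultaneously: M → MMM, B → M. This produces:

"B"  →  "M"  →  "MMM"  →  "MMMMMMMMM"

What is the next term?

MMMMMMMMMMMMMMMMMMMMMMMMMMM

Expanding MMMMMMMMM: M→MMM, M→MMM, M→MMM, M→MMM, M→MMM, M→MMM, M→MMM, M→MMM, M→MMM. Concatenated: MMM MMM MMM MMM MMM MMM MMM MMM MMM.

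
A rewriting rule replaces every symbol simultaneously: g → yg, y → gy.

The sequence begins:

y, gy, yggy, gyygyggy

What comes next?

Apply φ to gyygyggy symbol by symbol: g→yg, y→gy, y→gy, g→yg, y→gy, g→yg, g→yg, y→gy; joined: yg gy gy yg gy yg yg gy.

yggygyyggyygyggy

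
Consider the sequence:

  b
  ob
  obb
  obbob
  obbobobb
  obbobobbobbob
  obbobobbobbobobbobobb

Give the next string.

obbobobbobbobobbobobbobbobobbobbob

From term 3 onward, concatenate the last term with the second-to-last: ob·b = obb, obb·ob = obbob, …
Continuing: obbobobbobbobobbobobb · obbobobbobbob gives term 8.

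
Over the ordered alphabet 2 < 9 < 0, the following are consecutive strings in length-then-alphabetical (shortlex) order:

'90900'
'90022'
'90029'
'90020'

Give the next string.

The successor of 90020 increments the rightmost position that isn't already 0 and resets every position after it to 2.

90092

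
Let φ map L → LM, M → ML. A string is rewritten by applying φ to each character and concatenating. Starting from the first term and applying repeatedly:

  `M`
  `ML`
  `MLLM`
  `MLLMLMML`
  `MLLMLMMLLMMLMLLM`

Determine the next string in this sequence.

MLLMLMMLLMMLMLLMLMMLMLLMMLLMLMML

Applying the rule to each of the 16 symbols of MLLMLMMLLMMLMLLM gives the pieces ML LM LM ML LM ML ML LM LM ML ML LM ML LM LM ML, which concatenate to the answer.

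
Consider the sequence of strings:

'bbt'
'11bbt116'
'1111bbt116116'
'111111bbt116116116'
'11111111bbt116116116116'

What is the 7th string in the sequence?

s(k+1) = 11·s(k)·116, so each term gains 11 as a prefix and 116 as a suffix.
From 11111111bbt116116116116, 2 further steps: 11111111bbt116116116116 → 1111111111bbt116116116116116 → (answer).

111111111111bbt116116116116116116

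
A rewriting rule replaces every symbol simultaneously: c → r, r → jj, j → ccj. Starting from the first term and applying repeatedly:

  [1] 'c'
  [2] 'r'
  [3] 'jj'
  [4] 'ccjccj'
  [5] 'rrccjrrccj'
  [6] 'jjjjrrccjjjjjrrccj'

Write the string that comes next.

Rewriting the 18 symbols of jjjjrrccjjjjjrrccj one by one yields ccj ccj ccj ccj jj jj r r ccj ccj ccj ccj ccj jj jj r r ccj; concatenated:

ccjccjccjccjjjjjrrccjccjccjccjccjjjjjrrccj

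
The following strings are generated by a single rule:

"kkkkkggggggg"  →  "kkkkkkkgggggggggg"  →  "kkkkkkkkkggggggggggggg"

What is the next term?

Each string has the form k^{2n+1} g^{3n+1}, where the shown terms are n = 2, 3, 4.
For the next term, n = 5, so the run lengths are 11, 16.

kkkkkkkkkkkgggggggggggggggg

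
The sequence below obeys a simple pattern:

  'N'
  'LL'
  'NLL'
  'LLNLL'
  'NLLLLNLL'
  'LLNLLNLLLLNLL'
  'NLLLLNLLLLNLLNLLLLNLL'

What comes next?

LLNLLNLLLLNLLNLLLLNLLLLNLLNLLLLNLL

Each term (from the third on) is the two preceding terms concatenated in order: term 3 = N·LL = NLL.
The next term joins LLNLLNLLLLNLL and NLLLLNLLLLNLLNLLLLNLL.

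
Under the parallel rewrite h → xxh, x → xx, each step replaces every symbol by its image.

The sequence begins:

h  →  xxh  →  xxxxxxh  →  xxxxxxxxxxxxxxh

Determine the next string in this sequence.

Rewriting the 15 symbols of xxxxxxxxxxxxxxh one by one yields xx xx xx xx xx xx xx xx xx xx xx xx xx xx xxh; concatenated:

xxxxxxxxxxxxxxxxxxxxxxxxxxxxxxh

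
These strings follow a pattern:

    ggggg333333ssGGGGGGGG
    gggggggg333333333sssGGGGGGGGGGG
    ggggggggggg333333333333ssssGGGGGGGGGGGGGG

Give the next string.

gggggggggggggg333333333333333sssssGGGGGGGGGGGGGGGGG

Reading off run lengths: g runs 5, 8, 11; 3 runs 6, 9, 12; s runs 2, 3, 4; G runs 8, 11, 14 — each is linear in n, where the shown terms are n = 2, 3, 4.
At n = 5 the blocks have lengths 14, 15, 5, 17.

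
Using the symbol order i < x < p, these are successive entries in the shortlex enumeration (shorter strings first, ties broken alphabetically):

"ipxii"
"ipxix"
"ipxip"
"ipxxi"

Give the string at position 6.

ipxxp

Advancing 2 positions from ipxxi through ipxxi → ipxxx reaches term 6.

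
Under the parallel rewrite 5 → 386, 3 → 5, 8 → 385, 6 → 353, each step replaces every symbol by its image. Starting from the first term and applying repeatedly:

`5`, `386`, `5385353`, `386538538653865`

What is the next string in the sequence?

Rewriting the 15 symbols of 386538538653865 one by one yields 5 385 353 386 5 385 386 5 385 353 386 5 385 353 386; concatenated:

5385353386538538653853533865385353386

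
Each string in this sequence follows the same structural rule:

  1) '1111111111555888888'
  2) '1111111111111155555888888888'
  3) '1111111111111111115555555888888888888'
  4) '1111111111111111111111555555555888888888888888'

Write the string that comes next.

1111111111111111111111111155555555555888888888888888888

The n-th term is 4n+2 1's then 2n-1 5's then 3n 8's, where the shown terms are n = 2, 3, 4, 5.
For the next term, n = 6, so the run lengths are 26, 11, 18.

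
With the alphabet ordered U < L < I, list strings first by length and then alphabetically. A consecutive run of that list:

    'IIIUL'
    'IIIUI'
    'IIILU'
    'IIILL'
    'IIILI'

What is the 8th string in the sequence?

Continuing the enumeration 3 steps past IIILI: IIILI → IIIIU → IIIIL → (answer).

IIIII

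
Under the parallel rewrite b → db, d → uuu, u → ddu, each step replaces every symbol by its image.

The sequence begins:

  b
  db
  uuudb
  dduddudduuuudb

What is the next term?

Rewriting the 14 symbols of dduddudduuuudb one by one yields uuu uuu ddu uuu uuu ddu uuu uuu ddu ddu ddu ddu uuu db; concatenated:

uuuuuudduuuuuuudduuuuuuuddudduddudduuuudb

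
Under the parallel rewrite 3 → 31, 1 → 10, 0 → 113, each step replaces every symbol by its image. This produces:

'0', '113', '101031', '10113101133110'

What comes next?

Applying the rule to each of the 14 symbols of 10113101133110 gives the pieces 10 113 10 10 31 10 113 10 10 31 31 10 10 113, which concatenate to the answer.

1011310103110113101031311010113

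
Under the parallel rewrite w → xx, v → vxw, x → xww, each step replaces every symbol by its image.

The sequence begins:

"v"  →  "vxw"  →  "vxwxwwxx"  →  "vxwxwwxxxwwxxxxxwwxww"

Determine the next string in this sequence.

Replace each of the 21 characters of vxwxwwxxxwwxxxxxwwxww in place — vxw xww xx xww xx xx xww xww xww xx xx xww xww xww xww xww xx xx xww xx xx — and concatenate.

vxwxwwxxxwwxxxxxwwxwwxwwxxxxxwwxwwxwwxwwxwwxxxxxwwxxxx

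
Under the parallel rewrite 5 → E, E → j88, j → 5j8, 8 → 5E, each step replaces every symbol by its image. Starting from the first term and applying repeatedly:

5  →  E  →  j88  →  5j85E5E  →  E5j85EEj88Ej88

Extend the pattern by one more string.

j88E5j85EEj88j885j85E5Ej885j85E5E

φ(E5j85EEj88Ej88) expands symbol-by-symbol to j88 E 5j8 5E E j88 j88 5j8 5E 5E j88 5j8 5E 5E; joining the 14 pieces gives the next term.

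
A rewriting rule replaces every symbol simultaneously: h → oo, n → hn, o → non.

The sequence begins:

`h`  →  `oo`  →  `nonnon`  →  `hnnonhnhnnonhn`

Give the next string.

oohnhnnonhnoohnoohnhnnonhnoohn

Applying the rule to each of the 14 symbols of hnnonhnhnnonhn gives the pieces oo hn hn non hn oo hn oo hn hn non hn oo hn, which concatenate to the answer.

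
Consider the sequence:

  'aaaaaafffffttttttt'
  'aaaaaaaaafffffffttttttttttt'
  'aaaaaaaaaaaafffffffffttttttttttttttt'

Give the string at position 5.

aaaaaaaaaaaaaaaaaafffffffffffffttttttttttttttttttttttt

Each string has the form a^{3n} f^{2n+1} t^{4n-1}, where the shown terms are n = 2, 3, 4.
At n = 6 the blocks have lengths 18, 13, 23.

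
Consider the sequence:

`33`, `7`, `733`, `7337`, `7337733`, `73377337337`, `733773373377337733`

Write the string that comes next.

73377337337733773373377337337

From term 3 onward, concatenate the last term with the second-to-last: 7·33 = 733, 733·7 = 7337, …
Continuing: 733773373377337733 · 73377337337 gives term 8.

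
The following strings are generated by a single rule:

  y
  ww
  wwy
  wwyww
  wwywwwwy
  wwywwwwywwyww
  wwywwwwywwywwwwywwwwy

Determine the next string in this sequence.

Each term (from the third on) is the previous term followed by the one before it: term 3 = ww·y = wwy.
Continuing: wwywwwwywwywwwwywwwwy · wwywwwwywwyww gives term 8.

wwywwwwywwywwwwywwwwywwywwwwywwyww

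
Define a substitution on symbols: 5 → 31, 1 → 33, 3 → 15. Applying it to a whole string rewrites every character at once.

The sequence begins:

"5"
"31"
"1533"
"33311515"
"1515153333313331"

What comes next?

33313331333115151515153315151533

Applying the rule to each of the 16 symbols of 1515153333313331 gives the pieces 33 31 33 31 33 31 15 15 15 15 15 33 15 15 15 33, which concatenate to the answer.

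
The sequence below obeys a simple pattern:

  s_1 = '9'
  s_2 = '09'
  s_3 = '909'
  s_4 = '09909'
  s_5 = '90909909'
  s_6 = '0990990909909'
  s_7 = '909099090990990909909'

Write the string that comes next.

0990990909909909099090990990909909

From term 3 onward, concatenate the second-to-last term with the last: 9·09 = 909, 09·909 = 09909, …
So term 8 is 0990990909909·909099090990990909909.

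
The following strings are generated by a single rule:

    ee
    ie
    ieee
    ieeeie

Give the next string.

ieeeieieee

This is a Fibonacci-style word recurrence s(k) = s(k−1)·s(k−2): e.g. ie·ee = ieee.
So term 5 is ieeeie·ieee.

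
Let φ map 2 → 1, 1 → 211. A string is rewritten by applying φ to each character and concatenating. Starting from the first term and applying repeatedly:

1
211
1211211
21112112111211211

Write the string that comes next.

12112112111211211121121121112112111211211

φ(21112112111211211) expands symbol-by-symbol to 1 211 211 211 1 211 211 1 211 211 211 1 211 211 1 211 211; joining the 17 pieces gives the next term.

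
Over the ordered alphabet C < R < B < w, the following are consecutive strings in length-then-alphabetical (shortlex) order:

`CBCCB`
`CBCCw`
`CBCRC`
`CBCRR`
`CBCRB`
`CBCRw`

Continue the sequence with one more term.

CBCBC

The successor of CBCRw increments the rightmost position that isn't already w and resets every position after it to C.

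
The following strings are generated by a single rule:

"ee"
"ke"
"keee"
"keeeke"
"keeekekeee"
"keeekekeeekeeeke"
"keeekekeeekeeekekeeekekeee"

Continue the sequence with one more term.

keeekekeeekeeekekeeekekeeekeeekekeeekeeeke

From term 3 onward, concatenate the last term with the second-to-last: ke·ee = keee, keee·ke = keeeke, …
The next term joins keeekekeeekeeekekeeekekeee and keeekekeeekeeeke.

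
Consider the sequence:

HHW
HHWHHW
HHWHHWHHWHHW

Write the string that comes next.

Each string is two copies of the previous one concatenated.
Doubling HHWHHWHHWHHW:

HHWHHWHHWHHWHHWHHWHHWHHW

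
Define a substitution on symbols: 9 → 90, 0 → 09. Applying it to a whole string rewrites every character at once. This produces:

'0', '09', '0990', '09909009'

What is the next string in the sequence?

0990900990090990

Apply φ to 09909009 symbol by symbol: 0→09, 9→90, 9→90, 0→09, 9→90, 0→09, 0→09, 9→90; joined: 09 90 90 09 90 09 09 90.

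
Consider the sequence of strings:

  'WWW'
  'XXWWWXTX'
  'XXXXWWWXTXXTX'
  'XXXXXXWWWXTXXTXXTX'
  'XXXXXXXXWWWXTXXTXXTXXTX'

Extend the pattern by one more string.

XXXXXXXXXXWWWXTXXTXXTXXTXXTX

Each term wraps the previous one in XX on the left and XTX on the right.
So the next term is XX·XXXXXXXXWWWXTXXTXXTXXTX·XTX.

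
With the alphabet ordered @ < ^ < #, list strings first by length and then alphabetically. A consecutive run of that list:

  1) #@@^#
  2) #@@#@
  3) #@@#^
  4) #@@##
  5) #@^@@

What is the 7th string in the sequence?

Continuing the enumeration 2 steps past #@^@@: #@^@@ → #@^@^ → (answer).

#@^@#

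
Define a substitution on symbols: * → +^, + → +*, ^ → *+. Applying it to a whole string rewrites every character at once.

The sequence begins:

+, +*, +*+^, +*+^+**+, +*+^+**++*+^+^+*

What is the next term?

+*+^+**++*+^+^+*+*+^+**++**++*+^

Applying the rule to each of the 16 symbols of +*+^+**++*+^+^+* gives the pieces +* +^ +* *+ +* +^ +^ +* +* +^ +* *+ +* *+ +* +^, which concatenate to the answer.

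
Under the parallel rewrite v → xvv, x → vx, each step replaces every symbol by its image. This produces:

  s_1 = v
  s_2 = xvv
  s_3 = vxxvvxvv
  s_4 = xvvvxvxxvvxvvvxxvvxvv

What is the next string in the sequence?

vxxvvxvvxvvvxxvvvxvxxvvxvvvxxvvxvvxvvvxvxxvvxvvvxxvvxvv

Applying the rule to each of the 21 symbols of xvvvxvxxvvxvvvxxvvxvv gives the pieces vx xvv xvv xvv vx xvv vx vx xvv xvv vx xvv xvv xvv vx vx xvv xvv vx xvv xvv, which concatenate to the answer.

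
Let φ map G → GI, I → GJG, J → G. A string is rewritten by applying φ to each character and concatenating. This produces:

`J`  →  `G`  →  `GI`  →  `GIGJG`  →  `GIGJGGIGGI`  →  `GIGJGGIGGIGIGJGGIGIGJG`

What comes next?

φ(GIGJGGIGGIGIGJGGIGIGJG) expands symbol-by-symbol to GI GJG GI G GI GI GJG GI GI GJG GI GJG GI G GI GI GJG GI GJG GI G GI; joining the 22 pieces gives the next term.

GIGJGGIGGIGIGJGGIGIGJGGIGJGGIGGIGIGJGGIGJGGIGGI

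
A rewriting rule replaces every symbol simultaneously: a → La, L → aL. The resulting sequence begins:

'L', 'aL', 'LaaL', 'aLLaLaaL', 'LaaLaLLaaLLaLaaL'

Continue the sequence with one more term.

Rewriting the 16 symbols of LaaLaLLaaLLaLaaL one by one yields aL La La aL La aL aL La La aL aL La aL La La aL; concatenated:

aLLaLaaLLaaLaLLaLaaLaLLaaLLaLaaL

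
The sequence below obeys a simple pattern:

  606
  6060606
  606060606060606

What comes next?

6060606060606060606060606060606

s(k+1) = s(k)·0·s(k) — each term doubles the last with '0' between the halves.
One more doubling of 606060606060606 gives the answer.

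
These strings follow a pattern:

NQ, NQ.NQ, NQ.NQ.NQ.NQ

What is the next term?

Each string is two copies of the previous one joined by '.'.
Doubling NQ.NQ.NQ.NQ with '.' between the halves:

NQ.NQ.NQ.NQ.NQ.NQ.NQ.NQ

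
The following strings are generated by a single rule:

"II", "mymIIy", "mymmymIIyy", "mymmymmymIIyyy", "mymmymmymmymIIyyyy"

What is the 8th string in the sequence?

mymmymmymmymmymmymmymIIyyyyyyy

s(k+1) = mym·s(k)·y, so each term gains mym as a prefix and y as a suffix.
From mymmymmymmymIIyyyy, 3 further steps: mymmymmymmymIIyyyy → mymmymmymmymmymIIyyyyy → mymmymmymmymmymmymIIyyyyyy → (answer).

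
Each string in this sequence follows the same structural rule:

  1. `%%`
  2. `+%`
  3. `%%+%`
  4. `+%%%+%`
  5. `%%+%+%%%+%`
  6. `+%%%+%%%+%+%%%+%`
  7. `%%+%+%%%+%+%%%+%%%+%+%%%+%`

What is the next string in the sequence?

This is a Fibonacci-style word recurrence s(k) = s(k−2)·s(k−1): e.g. %%·+% = %%+%.
Continuing: +%%%+%%%+%+%%%+% · %%+%+%%%+%+%%%+%%%+%+%%%+% gives term 8.

+%%%+%%%+%+%%%+%%%+%+%%%+%+%%%+%%%+%+%%%+%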